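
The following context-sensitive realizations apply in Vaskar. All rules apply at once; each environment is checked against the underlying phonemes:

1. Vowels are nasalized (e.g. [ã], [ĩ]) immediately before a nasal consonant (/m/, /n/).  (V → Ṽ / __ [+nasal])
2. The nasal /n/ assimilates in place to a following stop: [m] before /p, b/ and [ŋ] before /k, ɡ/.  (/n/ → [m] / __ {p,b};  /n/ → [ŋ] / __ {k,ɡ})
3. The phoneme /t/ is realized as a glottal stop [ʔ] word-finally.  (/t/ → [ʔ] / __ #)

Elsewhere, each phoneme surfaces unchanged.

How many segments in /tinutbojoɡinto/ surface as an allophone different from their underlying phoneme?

2

Segments that undergo a rule: /i/ → [ĩ] (rule 1); /i/ → [ĩ] (rule 1).
All other segments surface unchanged.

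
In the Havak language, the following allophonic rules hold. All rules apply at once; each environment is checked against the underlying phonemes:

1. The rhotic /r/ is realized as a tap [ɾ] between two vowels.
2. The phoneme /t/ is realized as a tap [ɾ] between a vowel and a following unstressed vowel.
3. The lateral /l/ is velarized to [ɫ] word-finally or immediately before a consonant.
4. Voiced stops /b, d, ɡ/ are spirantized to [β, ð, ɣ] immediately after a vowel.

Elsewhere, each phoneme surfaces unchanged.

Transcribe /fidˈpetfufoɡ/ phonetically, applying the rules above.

[fiðˈpetfufoɣ]

/f/ (word-initial) is unaffected → [f].
/i/ — not in any rule's target class → [i].
/d/ (between /i/ and /p/) occurs immediately after a vowel → [ð] by rule 4.
/p/ (between /d/ and /e/) is unaffected → [p].
/e/ stays [e].
/t/ (between /e/ and /f/) fails the environment for rule 2, so it stays [t].
/f/ (between /t/ and /u/) is unaffected → [f].
/u/ stays [u].
/f/ (between /u/ and /o/) is unaffected → [f].
/o/ stays [o].
/ɡ/ (word-final) occurs immediately after a vowel → [ɣ] by rule 4.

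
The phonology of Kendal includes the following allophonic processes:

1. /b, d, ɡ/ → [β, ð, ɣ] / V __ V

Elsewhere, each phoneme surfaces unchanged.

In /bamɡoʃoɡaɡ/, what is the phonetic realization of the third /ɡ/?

/ɡ/ (word-final) fails the environment for rule 1, so it stays [ɡ].

[ɡ]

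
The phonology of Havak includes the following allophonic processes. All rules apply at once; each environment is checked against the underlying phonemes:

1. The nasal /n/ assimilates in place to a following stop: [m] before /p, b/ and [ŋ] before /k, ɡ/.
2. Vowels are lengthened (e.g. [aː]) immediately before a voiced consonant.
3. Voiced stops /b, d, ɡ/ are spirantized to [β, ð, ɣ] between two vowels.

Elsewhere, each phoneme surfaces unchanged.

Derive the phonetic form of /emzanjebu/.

[eːmzaːnjeːβu]

/e/ (word-initial) occurs before a voiced consonant → [eː] by rule 2.
/m/ (between /e/ and /z/) is unaffected → [m].
/z/ stays [z].
/a/ — between /z/ and /n/, before a voiced consonant — surfaces as [aː] (rule 2).
/n/ — between /a/ and /j/; rule 1 does not apply here → [n].
/j/ — not in any rule's target class → [j].
Rule 2 applies to /e/ (between /j/ and /b/: before a voiced consonant) → [eː].
/b/ meets the environment for rule 3 (between two vowels) → [β].
/u/ (word-final) is in the target of rule 2 but the environment (before a voiced consonant) is not met → [u].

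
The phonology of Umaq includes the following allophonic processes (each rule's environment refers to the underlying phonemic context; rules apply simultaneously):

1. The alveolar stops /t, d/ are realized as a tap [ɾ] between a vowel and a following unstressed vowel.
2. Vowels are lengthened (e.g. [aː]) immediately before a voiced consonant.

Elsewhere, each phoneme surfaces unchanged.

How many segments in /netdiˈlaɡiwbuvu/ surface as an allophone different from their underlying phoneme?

Segments that undergo a rule: /i/ → [iː] (rule 2); /a/ → [aː] (rule 2); /i/ → [iː] (rule 2); /u/ → [uː] (rule 2).
All other segments surface unchanged.

4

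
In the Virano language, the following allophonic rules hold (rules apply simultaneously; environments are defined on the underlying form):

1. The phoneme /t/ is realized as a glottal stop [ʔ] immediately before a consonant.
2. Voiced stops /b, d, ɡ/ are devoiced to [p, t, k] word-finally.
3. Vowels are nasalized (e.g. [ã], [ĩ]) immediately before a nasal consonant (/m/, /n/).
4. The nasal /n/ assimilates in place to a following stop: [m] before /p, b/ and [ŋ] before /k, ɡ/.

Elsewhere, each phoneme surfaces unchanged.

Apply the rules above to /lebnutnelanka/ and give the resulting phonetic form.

[lebnuʔnelãŋka]

/l/ (word-initial) is unaffected → [l].
/e/ (between /l/ and /b/): rule 3 targets it, but not before a nasal consonant → unchanged [e].
/b/ (between /e/ and /n/) is in the target of rule 2 but the environment (word-finally) is not met → [b].
/n/ (between /b/ and /u/) fails the environment for rule 4, so it stays [n].
/u/ — between /n/ and /t/; rule 3 does not apply here → [u].
/t/ (between /u/ and /n/) occurs immediately before a consonant → [ʔ] by rule 1.
/n/ (between /t/ and /e/) fails the environment for rule 4, so it stays [n].
/e/ (between /n/ and /l/): rule 3 targets it, but not before a nasal consonant → unchanged [e].
/l/ (between /e/ and /a/) is unaffected → [l].
/a/ (between /l/ and /n/) occurs before a nasal consonant → [ã] by rule 3.
Rule 4 applies to /n/ (between /a/ and /k/: before a labial or velar stop) → [ŋ].
/k/ (between /n/ and /a/) is unaffected → [k].
/a/ — word-final; rule 3 does not apply here → [a].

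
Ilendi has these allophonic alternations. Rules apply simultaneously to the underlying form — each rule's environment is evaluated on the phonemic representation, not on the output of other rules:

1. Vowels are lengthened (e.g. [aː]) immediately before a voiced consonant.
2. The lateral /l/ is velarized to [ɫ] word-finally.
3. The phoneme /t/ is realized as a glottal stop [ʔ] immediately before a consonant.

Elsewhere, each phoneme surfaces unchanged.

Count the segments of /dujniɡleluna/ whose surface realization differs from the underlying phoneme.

4

Segments that undergo a rule: /u/ → [uː] (rule 1); /i/ → [iː] (rule 1); /e/ → [eː] (rule 1); /u/ → [uː] (rule 1).
All other segments surface unchanged.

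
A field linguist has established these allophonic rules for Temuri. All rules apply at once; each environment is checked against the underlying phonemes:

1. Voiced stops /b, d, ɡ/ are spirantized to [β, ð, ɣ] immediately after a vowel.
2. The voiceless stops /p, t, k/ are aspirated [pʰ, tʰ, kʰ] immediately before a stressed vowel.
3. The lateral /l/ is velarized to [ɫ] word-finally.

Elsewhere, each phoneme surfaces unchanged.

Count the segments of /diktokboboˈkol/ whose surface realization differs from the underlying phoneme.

3

Segments that undergo a rule: /b/ → [β] (rule 1); /k/ → [kʰ] (rule 2); /l/ → [ɫ] (rule 3).
All other segments surface unchanged.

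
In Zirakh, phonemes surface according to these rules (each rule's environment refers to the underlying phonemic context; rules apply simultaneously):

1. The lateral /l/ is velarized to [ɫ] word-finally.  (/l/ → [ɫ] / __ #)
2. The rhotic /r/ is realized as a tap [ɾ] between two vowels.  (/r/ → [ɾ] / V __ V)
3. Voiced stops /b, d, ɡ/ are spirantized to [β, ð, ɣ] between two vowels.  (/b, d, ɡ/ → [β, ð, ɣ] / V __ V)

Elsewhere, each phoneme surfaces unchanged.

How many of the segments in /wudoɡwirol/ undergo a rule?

Segments that undergo a rule: /d/ → [ð] (rule 3); /r/ → [ɾ] (rule 2); /l/ → [ɫ] (rule 1).
All other segments surface unchanged.

3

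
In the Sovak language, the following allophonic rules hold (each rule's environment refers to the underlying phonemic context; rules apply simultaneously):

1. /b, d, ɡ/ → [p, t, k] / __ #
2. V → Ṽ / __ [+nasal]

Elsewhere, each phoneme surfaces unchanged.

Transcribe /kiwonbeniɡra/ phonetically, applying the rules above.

/k/ stays [k].
/i/ (between /k/ and /w/): rule 2 targets it, but not before a nasal consonant → unchanged [i].
/w/ (between /i/ and /o/) is unaffected → [w].
/o/ (between /w/ and /n/): before a nasal consonant, so rule 2 applies → [õ].
/n/ — not in any rule's target class → [n].
/b/ (between /n/ and /e/) fails the environment for rule 1, so it stays [b].
/e/ — between /b/ and /n/, before a nasal consonant — surfaces as [ẽ] (rule 2).
/n/ — not in any rule's target class → [n].
/i/ — between /n/ and /ɡ/; rule 2 does not apply here → [i].
/ɡ/ — between /i/ and /r/; rule 1 does not apply here → [ɡ].
/r/ — not in any rule's target class → [r].
/a/ (word-final) is in the target of rule 2 but the environment (before a nasal consonant) is not met → [a].

[kiwõnbẽniɡra]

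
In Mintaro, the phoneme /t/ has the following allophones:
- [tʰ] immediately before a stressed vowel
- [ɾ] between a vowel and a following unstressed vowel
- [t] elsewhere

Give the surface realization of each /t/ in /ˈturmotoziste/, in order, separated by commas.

[tʰ], [ɾ], [t]

Occurrence 1 (position 1): immediately before a stressed vowel → [tʰ].
Occurrence 2 (position 6): between a vowel and an unstressed vowel → [ɾ].
Occurrence 3 (position 11): no conditioning environment matches → elsewhere allophone [t].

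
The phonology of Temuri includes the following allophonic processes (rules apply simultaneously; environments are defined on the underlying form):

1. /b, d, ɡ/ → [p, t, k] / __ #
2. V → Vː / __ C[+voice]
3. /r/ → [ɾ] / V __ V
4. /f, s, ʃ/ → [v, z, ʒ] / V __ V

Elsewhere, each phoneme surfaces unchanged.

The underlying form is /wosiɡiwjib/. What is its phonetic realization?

[woziːɡiːwjiːp]

/o/ — between /w/ and /s/; rule 2 does not apply here → [o].
Rule 4 applies to /s/ (between /o/ and /i/: between two vowels) → [z].
/i/ meets the environment for rule 2 (before a voiced consonant) → [iː].
/ɡ/ (between /i/ and /i/) fails the environment for rule 1, so it stays [ɡ].
/i/ meets the environment for rule 2 (before a voiced consonant) → [iː].
/i/ (between /j/ and /b/) occurs before a voiced consonant → [iː] by rule 2.
/b/ meets the environment for rule 1 (word-finally) → [p].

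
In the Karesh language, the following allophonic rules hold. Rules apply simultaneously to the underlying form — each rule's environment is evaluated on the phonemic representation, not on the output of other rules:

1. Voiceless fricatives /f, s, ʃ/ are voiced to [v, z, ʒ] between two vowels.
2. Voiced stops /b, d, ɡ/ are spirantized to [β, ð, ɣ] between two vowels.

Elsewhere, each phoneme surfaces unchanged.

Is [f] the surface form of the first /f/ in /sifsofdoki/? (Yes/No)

/f/ (between /i/ and /s/) is in the target of rule 1 but the environment (between two vowels) is not met → [f].
The actual realization is [f], which matches [f].

Yes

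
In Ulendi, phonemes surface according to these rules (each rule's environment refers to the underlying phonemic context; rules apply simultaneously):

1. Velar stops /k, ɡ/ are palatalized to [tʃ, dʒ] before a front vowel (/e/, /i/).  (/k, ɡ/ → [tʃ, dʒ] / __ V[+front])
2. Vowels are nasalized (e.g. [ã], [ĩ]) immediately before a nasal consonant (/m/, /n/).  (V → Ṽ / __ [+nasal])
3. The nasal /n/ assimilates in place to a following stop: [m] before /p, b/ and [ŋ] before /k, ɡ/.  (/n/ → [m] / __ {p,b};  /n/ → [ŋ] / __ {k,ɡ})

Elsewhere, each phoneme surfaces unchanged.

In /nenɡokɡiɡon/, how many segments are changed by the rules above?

Segments that undergo a rule: /e/ → [ẽ] (rule 2); /n/ → [ŋ] (rule 3); /ɡ/ → [dʒ] (rule 1); /o/ → [õ] (rule 2).
All other segments surface unchanged.

4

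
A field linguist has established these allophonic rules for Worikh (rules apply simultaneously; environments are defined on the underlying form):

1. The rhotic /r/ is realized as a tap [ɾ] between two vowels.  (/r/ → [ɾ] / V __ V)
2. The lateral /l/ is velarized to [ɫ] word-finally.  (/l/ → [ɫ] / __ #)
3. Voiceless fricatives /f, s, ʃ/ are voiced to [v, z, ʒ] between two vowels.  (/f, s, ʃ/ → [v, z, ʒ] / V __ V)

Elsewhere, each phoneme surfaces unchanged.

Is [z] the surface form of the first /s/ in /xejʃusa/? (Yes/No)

Yes

/s/ (between /u/ and /a/): between two vowels, so rule 3 applies → [z].
The actual realization is [z], which matches [z].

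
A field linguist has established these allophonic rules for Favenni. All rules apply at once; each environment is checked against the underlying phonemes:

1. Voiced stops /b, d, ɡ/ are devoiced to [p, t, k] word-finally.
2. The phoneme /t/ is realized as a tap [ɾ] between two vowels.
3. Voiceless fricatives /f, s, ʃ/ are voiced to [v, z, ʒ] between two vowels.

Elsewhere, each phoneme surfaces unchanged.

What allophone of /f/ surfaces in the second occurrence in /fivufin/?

/f/ — between /u/ and /i/, between two vowels — surfaces as [v] (rule 3).

[v]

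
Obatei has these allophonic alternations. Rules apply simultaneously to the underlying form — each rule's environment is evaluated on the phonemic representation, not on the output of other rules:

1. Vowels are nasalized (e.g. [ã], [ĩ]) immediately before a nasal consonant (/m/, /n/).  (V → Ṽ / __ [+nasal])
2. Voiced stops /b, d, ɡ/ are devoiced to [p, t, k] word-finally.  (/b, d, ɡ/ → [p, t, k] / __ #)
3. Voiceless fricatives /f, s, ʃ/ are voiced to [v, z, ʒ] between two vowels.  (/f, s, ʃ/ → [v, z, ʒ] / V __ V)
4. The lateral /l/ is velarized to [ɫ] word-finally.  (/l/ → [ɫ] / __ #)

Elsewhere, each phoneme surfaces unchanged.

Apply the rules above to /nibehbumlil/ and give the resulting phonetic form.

/n/ (word-initial) is unaffected → [n].
/i/ (between /n/ and /b/): rule 1 targets it, but not before a nasal consonant → unchanged [i].
/b/ (between /i/ and /e/) is in the target of rule 2 but the environment (word-finally) is not met → [b].
/e/ (between /b/ and /h/) fails the environment for rule 1, so it stays [e].
/h/ — not in any rule's target class → [h].
/b/ — between /h/ and /u/; rule 2 does not apply here → [b].
/u/ meets the environment for rule 1 (before a nasal consonant) → [ũ].
/m/ — not in any rule's target class → [m].
/l/ (between /m/ and /i/) is in the target of rule 4 but the environment (word-finally) is not met → [l].
/i/ (between /l/ and /l/) is in the target of rule 1 but the environment (before a nasal consonant) is not met → [i].
/l/ (word-final): word-finally, so rule 4 applies → [ɫ].

[nibehbũmliɫ]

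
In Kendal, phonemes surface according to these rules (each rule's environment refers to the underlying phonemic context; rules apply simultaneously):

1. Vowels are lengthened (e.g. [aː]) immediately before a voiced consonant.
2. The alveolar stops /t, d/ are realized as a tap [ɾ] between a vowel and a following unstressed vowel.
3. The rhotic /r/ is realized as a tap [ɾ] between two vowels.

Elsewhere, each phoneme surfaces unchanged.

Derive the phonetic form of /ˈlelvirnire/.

/l/ (word-initial): no rule targets it → [l].
/e/ meets the environment for rule 1 (before a voiced consonant) → [eː].
/l/ (between /e/ and /v/): no rule targets it → [l].
/v/ — not in any rule's target class → [v].
/i/ — between /v/ and /r/, before a voiced consonant — surfaces as [iː] (rule 1).
/r/ (between /i/ and /n/) fails the environment for rule 3, so it stays [r].
/n/ (between /r/ and /i/) is unaffected → [n].
Rule 1 applies to /i/ (between /n/ and /r/: before a voiced consonant) → [iː].
/r/ (between /i/ and /e/): between two vowels, so rule 3 applies → [ɾ].
/e/ (word-final) fails the environment for rule 1, so it stays [e].

[ˈleːlviːrniːɾe]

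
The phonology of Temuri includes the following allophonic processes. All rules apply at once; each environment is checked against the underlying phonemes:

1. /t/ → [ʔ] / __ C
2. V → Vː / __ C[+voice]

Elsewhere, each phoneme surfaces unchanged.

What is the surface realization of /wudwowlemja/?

[wuːdwoːwleːmja]

/w/ stays [w].
/u/ (between /w/ and /d/): before a voiced consonant, so rule 2 applies → [uː].
/d/ (between /u/ and /w/): no rule targets it → [d].
/w/ — not in any rule's target class → [w].
/o/ (between /w/ and /w/): before a voiced consonant, so rule 2 applies → [oː].
/w/ (between /o/ and /l/): no rule targets it → [w].
/l/ stays [l].
/e/ — between /l/ and /m/, before a voiced consonant — surfaces as [eː] (rule 2).
/m/ (between /e/ and /j/) is unaffected → [m].
/j/ (between /m/ and /a/): no rule targets it → [j].
/a/ — word-final; rule 2 does not apply here → [a].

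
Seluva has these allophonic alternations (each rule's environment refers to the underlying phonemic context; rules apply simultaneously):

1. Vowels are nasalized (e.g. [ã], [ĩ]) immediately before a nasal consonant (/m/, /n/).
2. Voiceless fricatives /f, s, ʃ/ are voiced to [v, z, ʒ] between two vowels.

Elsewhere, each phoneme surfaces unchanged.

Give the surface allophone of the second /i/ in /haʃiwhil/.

[i]

/i/ (between /h/ and /l/) fails the environment for rule 1, so it stays [i].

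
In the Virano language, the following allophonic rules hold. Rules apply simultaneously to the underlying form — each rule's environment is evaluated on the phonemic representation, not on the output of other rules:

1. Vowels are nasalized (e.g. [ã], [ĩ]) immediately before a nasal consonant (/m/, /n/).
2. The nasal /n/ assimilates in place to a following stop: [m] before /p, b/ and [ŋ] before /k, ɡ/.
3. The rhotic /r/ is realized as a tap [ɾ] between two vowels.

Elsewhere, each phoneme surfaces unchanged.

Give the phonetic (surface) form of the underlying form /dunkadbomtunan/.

/d/ (word-initial): no rule targets it → [d].
/u/ meets the environment for rule 1 (before a nasal consonant) → [ũ].
/n/ — between /u/ and /k/, before a labial or velar stop — surfaces as [ŋ] (rule 2).
/k/ (between /n/ and /a/): no rule targets it → [k].
/a/ (between /k/ and /d/) is in the target of rule 1 but the environment (before a nasal consonant) is not met → [a].
/d/ stays [d].
/b/ stays [b].
Rule 1 applies to /o/ (between /b/ and /m/: before a nasal consonant) → [õ].
/m/ (between /o/ and /t/) is unaffected → [m].
/t/ — not in any rule's target class → [t].
/u/ (between /t/ and /n/): before a nasal consonant, so rule 1 applies → [ũ].
/n/ (between /u/ and /a/): rule 2 targets it, but not before a labial or velar stop → unchanged [n].
/a/ — between /n/ and /n/, before a nasal consonant — surfaces as [ã] (rule 1).
/n/ (word-final): rule 2 targets it, but not before a labial or velar stop → unchanged [n].

[dũŋkadbõmtũnãn]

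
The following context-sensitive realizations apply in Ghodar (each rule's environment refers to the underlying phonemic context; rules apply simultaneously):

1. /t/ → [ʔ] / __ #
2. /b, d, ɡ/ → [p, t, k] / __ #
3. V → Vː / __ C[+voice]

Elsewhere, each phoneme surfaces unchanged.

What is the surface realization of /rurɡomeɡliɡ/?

/r/ — not in any rule's target class → [r].
/u/ (between /r/ and /r/) occurs before a voiced consonant → [uː] by rule 3.
/r/ (between /u/ and /ɡ/): no rule targets it → [r].
/ɡ/ — between /r/ and /o/; rule 2 does not apply here → [ɡ].
Rule 3 applies to /o/ (between /ɡ/ and /m/: before a voiced consonant) → [oː].
/m/ — not in any rule's target class → [m].
/e/ (between /m/ and /ɡ/): before a voiced consonant, so rule 3 applies → [eː].
/ɡ/ (between /e/ and /l/) is in the target of rule 2 but the environment (word-finally) is not met → [ɡ].
/l/ (between /ɡ/ and /i/): no rule targets it → [l].
/i/ (between /l/ and /ɡ/): before a voiced consonant, so rule 3 applies → [iː].
/ɡ/ — word-final, word-finally — surfaces as [k] (rule 2).

[ruːrɡoːmeːɡliːk]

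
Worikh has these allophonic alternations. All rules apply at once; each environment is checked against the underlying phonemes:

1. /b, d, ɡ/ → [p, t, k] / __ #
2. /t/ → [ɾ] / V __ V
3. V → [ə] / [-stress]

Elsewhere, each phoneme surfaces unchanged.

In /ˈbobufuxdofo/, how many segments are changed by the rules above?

Segments that undergo a rule: /u/ → [ə] (rule 3); /u/ → [ə] (rule 3); /o/ → [ə] (rule 3); /o/ → [ə] (rule 3).
All other segments surface unchanged.

4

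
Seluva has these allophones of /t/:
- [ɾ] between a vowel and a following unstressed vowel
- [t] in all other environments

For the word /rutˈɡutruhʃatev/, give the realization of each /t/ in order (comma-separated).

Occurrence 1 (position 3): no conditioning environment matches → elsewhere allophone [t].
Occurrence 2 (position 6): no conditioning environment matches → elsewhere allophone [t].
Occurrence 3 (position 12): between a vowel and a following unstressed vowel → [ɾ].

[t], [t], [ɾ]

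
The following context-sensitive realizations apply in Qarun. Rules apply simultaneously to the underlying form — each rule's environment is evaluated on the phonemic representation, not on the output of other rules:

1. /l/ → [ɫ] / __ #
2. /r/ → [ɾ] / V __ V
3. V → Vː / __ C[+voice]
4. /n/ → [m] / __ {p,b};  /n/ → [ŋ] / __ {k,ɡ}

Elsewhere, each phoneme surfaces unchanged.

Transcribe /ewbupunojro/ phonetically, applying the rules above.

[eːwbupuːnoːjro]

/e/ meets the environment for rule 3 (before a voiced consonant) → [eː].
/u/ (between /b/ and /p/) is in the target of rule 3 but the environment (before a voiced consonant) is not met → [u].
/u/ (between /p/ and /n/) occurs before a voiced consonant → [uː] by rule 3.
/n/ (between /u/ and /o/): rule 4 targets it, but not before a labial or velar stop → unchanged [n].
/o/ meets the environment for rule 3 (before a voiced consonant) → [oː].
/r/ (between /j/ and /o/) fails the environment for rule 2, so it stays [r].
/o/ (word-final) is in the target of rule 3 but the environment (before a voiced consonant) is not met → [o].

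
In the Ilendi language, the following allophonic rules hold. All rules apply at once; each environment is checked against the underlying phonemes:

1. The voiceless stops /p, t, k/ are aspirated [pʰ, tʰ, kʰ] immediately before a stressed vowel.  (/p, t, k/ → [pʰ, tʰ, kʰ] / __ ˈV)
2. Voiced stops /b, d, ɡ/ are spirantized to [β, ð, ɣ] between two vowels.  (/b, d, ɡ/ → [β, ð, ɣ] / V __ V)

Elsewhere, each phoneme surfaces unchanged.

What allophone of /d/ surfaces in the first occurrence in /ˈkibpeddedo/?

[d]

/d/ (between /e/ and /d/) is in the target of rule 2 but the environment (between two vowels) is not met → [d].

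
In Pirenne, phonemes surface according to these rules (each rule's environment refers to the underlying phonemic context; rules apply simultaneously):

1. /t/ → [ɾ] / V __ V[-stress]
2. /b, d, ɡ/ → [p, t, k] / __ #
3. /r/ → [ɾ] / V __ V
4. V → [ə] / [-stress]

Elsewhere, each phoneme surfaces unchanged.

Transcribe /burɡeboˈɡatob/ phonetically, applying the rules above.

[bərɡəbəˈɡaɾəp]

/b/ (word-initial) fails the environment for rule 2, so it stays [b].
/u/ (between /b/ and /r/): in an unstressed syllable, so rule 4 applies → [ə].
/r/ (between /u/ and /ɡ/) fails the environment for rule 3, so it stays [r].
/ɡ/ (between /r/ and /e/) fails the environment for rule 2, so it stays [ɡ].
/e/ (between /ɡ/ and /b/): in an unstressed syllable, so rule 4 applies → [ə].
/b/ (between /e/ and /o/) is in the target of rule 2 but the environment (word-finally) is not met → [b].
/o/ meets the environment for rule 4 (in an unstressed syllable) → [ə].
/ɡ/ (between /o/ and /a/) is in the target of rule 2 but the environment (word-finally) is not met → [ɡ].
/a/ (between /ɡ/ and /t/) is in the target of rule 4 but the environment (in an unstressed syllable) is not met → [a].
/t/ — between /a/ and /o/, between a vowel and a following unstressed vowel — surfaces as [ɾ] (rule 1).
/o/ (between /t/ and /b/): in an unstressed syllable, so rule 4 applies → [ə].
/b/ meets the environment for rule 2 (word-finally) → [p].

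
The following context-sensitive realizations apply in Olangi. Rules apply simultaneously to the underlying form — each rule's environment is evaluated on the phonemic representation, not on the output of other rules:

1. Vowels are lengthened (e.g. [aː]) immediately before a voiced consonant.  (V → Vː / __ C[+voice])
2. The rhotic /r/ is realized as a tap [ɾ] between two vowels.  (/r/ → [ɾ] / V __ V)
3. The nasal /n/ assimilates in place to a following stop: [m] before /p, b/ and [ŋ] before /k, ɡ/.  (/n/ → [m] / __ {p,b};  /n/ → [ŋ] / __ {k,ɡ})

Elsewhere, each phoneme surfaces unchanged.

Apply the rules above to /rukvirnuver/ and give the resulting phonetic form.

[rukviːrnuːveːr]

/r/ (word-initial) is in the target of rule 2 but the environment (between two vowels) is not met → [r].
/u/ (between /r/ and /k/) fails the environment for rule 1, so it stays [u].
/k/ — not in any rule's target class → [k].
/v/ (between /k/ and /i/): no rule targets it → [v].
/i/ (between /v/ and /r/) occurs before a voiced consonant → [iː] by rule 1.
/r/ (between /i/ and /n/): rule 2 targets it, but not between two vowels → unchanged [r].
/n/ (between /r/ and /u/): rule 3 targets it, but not before a labial or velar stop → unchanged [n].
Rule 1 applies to /u/ (between /n/ and /v/: before a voiced consonant) → [uː].
/v/ (between /u/ and /e/): no rule targets it → [v].
Rule 1 applies to /e/ (between /v/ and /r/: before a voiced consonant) → [eː].
/r/ — word-final; rule 2 does not apply here → [r].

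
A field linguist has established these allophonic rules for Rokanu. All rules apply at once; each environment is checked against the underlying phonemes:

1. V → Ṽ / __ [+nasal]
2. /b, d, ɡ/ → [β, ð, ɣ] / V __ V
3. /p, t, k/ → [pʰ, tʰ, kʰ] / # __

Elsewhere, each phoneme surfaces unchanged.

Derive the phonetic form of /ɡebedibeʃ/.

/ɡ/ — word-initial; rule 2 does not apply here → [ɡ].
/e/ — between /ɡ/ and /b/; rule 1 does not apply here → [e].
/b/ meets the environment for rule 2 (between two vowels) → [β].
/e/ — between /b/ and /d/; rule 1 does not apply here → [e].
/d/ (between /e/ and /i/): between two vowels, so rule 2 applies → [ð].
/i/ (between /d/ and /b/) fails the environment for rule 1, so it stays [i].
/b/ meets the environment for rule 2 (between two vowels) → [β].
/e/ (between /b/ and /ʃ/) is in the target of rule 1 but the environment (before a nasal consonant) is not met → [e].
/ʃ/ — not in any rule's target class → [ʃ].

[ɡeβeðiβeʃ]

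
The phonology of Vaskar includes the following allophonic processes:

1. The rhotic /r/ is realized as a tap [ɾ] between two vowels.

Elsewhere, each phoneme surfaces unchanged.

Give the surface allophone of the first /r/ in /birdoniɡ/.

/r/ — between /i/ and /d/; rule 1 does not apply here → [r].

[r]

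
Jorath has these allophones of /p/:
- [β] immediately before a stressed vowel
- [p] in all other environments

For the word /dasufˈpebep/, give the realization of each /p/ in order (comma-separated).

[β], [p]

Occurrence 1 (position 6): immediately before a stressed vowel → [β].
Occurrence 2 (position 10): no conditioning environment matches → elsewhere allophone [p].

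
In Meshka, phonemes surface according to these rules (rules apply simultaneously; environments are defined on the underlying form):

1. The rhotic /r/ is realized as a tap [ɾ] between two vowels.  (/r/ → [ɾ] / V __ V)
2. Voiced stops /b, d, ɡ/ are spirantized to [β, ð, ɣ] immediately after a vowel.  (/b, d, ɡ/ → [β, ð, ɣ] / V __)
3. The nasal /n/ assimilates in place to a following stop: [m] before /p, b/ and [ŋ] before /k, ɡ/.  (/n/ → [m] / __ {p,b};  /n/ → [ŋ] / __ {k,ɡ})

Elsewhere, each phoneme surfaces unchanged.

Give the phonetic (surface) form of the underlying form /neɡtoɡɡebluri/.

[neɣtoɣɡeβluɾi]

/n/ (word-initial) fails the environment for rule 3, so it stays [n].
/ɡ/ (between /e/ and /t/): immediately after a vowel, so rule 2 applies → [ɣ].
Rule 2 applies to /ɡ/ (between /o/ and /ɡ/: immediately after a vowel) → [ɣ].
/ɡ/ (between /ɡ/ and /e/) is in the target of rule 2 but the environment (immediately after a vowel) is not met → [ɡ].
/b/ — between /e/ and /l/, immediately after a vowel — surfaces as [β] (rule 2).
/r/ — between /u/ and /i/, between two vowels — surfaces as [ɾ] (rule 1).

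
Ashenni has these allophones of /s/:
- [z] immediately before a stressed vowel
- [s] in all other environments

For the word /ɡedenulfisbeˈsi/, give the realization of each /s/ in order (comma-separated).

[s], [z]

Occurrence 1 (position 10): no conditioning environment matches → elsewhere allophone [s].
Occurrence 2 (position 13): immediately before a stressed vowel → [z].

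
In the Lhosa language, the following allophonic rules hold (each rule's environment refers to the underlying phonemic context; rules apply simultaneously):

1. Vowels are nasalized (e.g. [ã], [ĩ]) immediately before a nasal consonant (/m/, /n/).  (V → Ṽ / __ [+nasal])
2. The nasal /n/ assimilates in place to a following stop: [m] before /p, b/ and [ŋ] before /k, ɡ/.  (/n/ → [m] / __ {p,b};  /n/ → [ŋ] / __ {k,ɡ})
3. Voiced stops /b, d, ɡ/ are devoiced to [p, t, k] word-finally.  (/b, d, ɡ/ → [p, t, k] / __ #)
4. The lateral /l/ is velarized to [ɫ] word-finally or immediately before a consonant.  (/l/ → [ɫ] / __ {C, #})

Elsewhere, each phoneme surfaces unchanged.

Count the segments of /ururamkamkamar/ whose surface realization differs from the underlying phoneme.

3

Segments that undergo a rule: /a/ → [ã] (rule 1); /a/ → [ã] (rule 1); /a/ → [ã] (rule 1).
All other segments surface unchanged.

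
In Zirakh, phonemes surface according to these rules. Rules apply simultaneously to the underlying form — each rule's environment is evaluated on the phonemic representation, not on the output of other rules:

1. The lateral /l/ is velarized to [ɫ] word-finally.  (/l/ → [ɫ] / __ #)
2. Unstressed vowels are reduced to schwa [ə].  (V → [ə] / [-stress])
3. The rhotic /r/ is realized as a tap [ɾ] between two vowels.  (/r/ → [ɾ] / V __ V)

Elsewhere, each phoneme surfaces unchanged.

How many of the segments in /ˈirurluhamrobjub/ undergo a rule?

6

Segments that undergo a rule: /r/ → [ɾ] (rule 3); /u/ → [ə] (rule 2); /u/ → [ə] (rule 2); /a/ → [ə] (rule 2); /o/ → [ə] (rule 2); /u/ → [ə] (rule 2).
All other segments surface unchanged.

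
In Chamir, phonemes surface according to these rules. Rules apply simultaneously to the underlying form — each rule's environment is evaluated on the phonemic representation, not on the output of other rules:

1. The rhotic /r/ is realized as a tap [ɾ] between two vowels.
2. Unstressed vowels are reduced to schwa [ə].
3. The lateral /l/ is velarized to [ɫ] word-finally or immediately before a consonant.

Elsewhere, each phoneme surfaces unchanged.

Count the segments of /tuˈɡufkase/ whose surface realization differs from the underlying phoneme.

Segments that undergo a rule: /u/ → [ə] (rule 2); /a/ → [ə] (rule 2); /e/ → [ə] (rule 2).
All other segments surface unchanged.

3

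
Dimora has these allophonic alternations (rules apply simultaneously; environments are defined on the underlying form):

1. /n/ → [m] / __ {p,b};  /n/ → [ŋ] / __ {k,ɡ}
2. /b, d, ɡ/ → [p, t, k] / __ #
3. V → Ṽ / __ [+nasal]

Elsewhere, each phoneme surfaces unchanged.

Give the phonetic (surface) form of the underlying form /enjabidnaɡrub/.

[ẽnjabidnaɡrup]

/e/ (word-initial): before a nasal consonant, so rule 3 applies → [ẽ].
/n/ (between /e/ and /j/): rule 1 targets it, but not before a labial or velar stop → unchanged [n].
/j/ — not in any rule's target class → [j].
/a/ (between /j/ and /b/) is in the target of rule 3 but the environment (before a nasal consonant) is not met → [a].
/b/ (between /a/ and /i/) is in the target of rule 2 but the environment (word-finally) is not met → [b].
/i/ (between /b/ and /d/) fails the environment for rule 3, so it stays [i].
/d/ (between /i/ and /n/): rule 2 targets it, but not word-finally → unchanged [d].
/n/ (between /d/ and /a/) is in the target of rule 1 but the environment (before a labial or velar stop) is not met → [n].
/a/ (between /n/ and /ɡ/) fails the environment for rule 3, so it stays [a].
/ɡ/ (between /a/ and /r/) fails the environment for rule 2, so it stays [ɡ].
/r/ (between /ɡ/ and /u/): no rule targets it → [r].
/u/ (between /r/ and /b/) is in the target of rule 3 but the environment (before a nasal consonant) is not met → [u].
/b/ meets the environment for rule 2 (word-finally) → [p].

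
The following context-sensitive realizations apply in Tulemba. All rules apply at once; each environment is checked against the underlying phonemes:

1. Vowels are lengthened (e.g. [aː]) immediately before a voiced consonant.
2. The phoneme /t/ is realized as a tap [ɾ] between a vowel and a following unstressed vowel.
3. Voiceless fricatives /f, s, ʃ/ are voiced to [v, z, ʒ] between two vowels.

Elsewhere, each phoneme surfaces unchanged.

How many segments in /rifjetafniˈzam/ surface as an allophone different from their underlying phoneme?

Segments that undergo a rule: /t/ → [ɾ] (rule 2); /i/ → [iː] (rule 1); /a/ → [aː] (rule 1).
All other segments surface unchanged.

3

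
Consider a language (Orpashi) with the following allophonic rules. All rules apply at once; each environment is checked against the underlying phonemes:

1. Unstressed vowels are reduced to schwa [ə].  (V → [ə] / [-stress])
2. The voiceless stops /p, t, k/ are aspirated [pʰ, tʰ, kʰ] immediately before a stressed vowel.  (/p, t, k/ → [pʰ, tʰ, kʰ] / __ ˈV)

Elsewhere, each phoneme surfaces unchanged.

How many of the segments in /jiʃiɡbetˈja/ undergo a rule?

Segments that undergo a rule: /i/ → [ə] (rule 1); /i/ → [ə] (rule 1); /e/ → [ə] (rule 1).
All other segments surface unchanged.

3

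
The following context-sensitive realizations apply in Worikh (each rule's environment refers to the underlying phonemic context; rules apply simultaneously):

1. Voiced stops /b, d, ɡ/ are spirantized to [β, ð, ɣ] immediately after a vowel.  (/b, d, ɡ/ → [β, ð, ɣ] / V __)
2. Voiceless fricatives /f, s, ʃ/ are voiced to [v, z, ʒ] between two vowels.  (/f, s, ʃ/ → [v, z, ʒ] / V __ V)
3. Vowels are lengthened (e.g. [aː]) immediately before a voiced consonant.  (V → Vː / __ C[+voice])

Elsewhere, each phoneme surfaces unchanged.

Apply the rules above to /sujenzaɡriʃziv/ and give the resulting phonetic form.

/s/ (word-initial): rule 2 targets it, but not between two vowels → unchanged [s].
/u/ (between /s/ and /j/) occurs before a voiced consonant → [uː] by rule 3.
/j/ (between /u/ and /e/) is unaffected → [j].
/e/ (between /j/ and /n/): before a voiced consonant, so rule 3 applies → [eː].
/n/ (between /e/ and /z/): no rule targets it → [n].
/z/ stays [z].
Rule 3 applies to /a/ (between /z/ and /ɡ/: before a voiced consonant) → [aː].
/ɡ/ meets the environment for rule 1 (immediately after a vowel) → [ɣ].
/r/ (between /ɡ/ and /i/): no rule targets it → [r].
/i/ — between /r/ and /ʃ/; rule 3 does not apply here → [i].
/ʃ/ (between /i/ and /z/): rule 2 targets it, but not between two vowels → unchanged [ʃ].
/z/ (between /ʃ/ and /i/): no rule targets it → [z].
/i/ — between /z/ and /v/, before a voiced consonant — surfaces as [iː] (rule 3).
/v/ (word-final): no rule targets it → [v].

[suːjeːnzaːɣriʃziːv]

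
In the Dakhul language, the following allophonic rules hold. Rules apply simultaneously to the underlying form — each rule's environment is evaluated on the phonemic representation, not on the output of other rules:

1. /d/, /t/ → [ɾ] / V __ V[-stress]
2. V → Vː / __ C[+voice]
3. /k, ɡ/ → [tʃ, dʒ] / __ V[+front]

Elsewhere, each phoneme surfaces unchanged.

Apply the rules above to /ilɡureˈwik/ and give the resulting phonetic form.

[iːlɡuːreːˈwik]

/i/ (word-initial) occurs before a voiced consonant → [iː] by rule 2.
/ɡ/ (between /l/ and /u/): rule 3 targets it, but not before a front vowel → unchanged [ɡ].
/u/ — between /ɡ/ and /r/, before a voiced consonant — surfaces as [uː] (rule 2).
/e/ — between /r/ and /w/, before a voiced consonant — surfaces as [eː] (rule 2).
/i/ (between /w/ and /k/) fails the environment for rule 2, so it stays [i].
/k/ (word-final) fails the environment for rule 3, so it stays [k].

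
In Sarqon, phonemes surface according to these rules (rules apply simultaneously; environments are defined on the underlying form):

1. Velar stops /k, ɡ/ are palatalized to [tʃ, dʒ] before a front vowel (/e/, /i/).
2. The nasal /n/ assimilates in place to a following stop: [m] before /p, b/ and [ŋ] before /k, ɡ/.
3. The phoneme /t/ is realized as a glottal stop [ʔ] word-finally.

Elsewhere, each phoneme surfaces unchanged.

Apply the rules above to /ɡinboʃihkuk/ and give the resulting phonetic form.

[dʒimboʃihkuk]

/ɡ/ (word-initial): before a front vowel, so rule 1 applies → [dʒ].
/n/ meets the environment for rule 2 (before a labial or velar stop) → [m].
/k/ (between /h/ and /u/) is in the target of rule 1 but the environment (before a front vowel) is not met → [k].
/k/ — word-final; rule 1 does not apply here → [k].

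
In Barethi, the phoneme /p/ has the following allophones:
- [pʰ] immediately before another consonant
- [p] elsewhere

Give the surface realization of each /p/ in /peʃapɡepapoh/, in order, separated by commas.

[p], [pʰ], [p], [p]

Occurrence 1 (position 1): no conditioning environment matches → elsewhere allophone [p].
Occurrence 2 (position 5): immediately before another consonant → [pʰ].
Occurrence 3 (position 8): no conditioning environment matches → elsewhere allophone [p].
Occurrence 4 (position 10): no conditioning environment matches → elsewhere allophone [p].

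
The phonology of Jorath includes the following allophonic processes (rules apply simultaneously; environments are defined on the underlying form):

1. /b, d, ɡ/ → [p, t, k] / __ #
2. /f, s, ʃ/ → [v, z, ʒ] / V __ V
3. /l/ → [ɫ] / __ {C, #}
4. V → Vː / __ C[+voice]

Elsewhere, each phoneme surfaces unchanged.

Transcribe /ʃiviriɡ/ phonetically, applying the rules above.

[ʃiːviːriːk]

/ʃ/ — word-initial; rule 2 does not apply here → [ʃ].
/i/ — between /ʃ/ and /v/, before a voiced consonant — surfaces as [iː] (rule 4).
/v/ stays [v].
/i/ (between /v/ and /r/): before a voiced consonant, so rule 4 applies → [iː].
/r/ (between /i/ and /i/) is unaffected → [r].
/i/ meets the environment for rule 4 (before a voiced consonant) → [iː].
/ɡ/ (word-final): word-finally, so rule 1 applies → [k].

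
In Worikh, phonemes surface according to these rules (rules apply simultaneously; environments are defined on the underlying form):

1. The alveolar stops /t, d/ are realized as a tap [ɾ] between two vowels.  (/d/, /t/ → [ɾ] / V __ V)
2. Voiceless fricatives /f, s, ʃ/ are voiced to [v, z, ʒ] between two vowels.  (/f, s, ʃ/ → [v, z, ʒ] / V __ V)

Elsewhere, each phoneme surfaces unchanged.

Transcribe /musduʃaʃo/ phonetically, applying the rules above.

/s/ (between /u/ and /d/) fails the environment for rule 2, so it stays [s].
/d/ (between /s/ and /u/) is in the target of rule 1 but the environment (between two vowels) is not met → [d].
Rule 2 applies to /ʃ/ (between /u/ and /a/: between two vowels) → [ʒ].
/ʃ/ (between /a/ and /o/) occurs between two vowels → [ʒ] by rule 2.

[musduʒaʒo]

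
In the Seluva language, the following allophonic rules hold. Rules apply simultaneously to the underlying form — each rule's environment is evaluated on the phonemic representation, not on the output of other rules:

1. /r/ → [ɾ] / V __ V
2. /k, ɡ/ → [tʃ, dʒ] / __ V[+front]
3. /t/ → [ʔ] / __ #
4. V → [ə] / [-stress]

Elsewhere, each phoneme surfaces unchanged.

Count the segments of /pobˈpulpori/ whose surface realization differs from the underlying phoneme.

Segments that undergo a rule: /o/ → [ə] (rule 4); /o/ → [ə] (rule 4); /r/ → [ɾ] (rule 1); /i/ → [ə] (rule 4).
All other segments surface unchanged.

4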